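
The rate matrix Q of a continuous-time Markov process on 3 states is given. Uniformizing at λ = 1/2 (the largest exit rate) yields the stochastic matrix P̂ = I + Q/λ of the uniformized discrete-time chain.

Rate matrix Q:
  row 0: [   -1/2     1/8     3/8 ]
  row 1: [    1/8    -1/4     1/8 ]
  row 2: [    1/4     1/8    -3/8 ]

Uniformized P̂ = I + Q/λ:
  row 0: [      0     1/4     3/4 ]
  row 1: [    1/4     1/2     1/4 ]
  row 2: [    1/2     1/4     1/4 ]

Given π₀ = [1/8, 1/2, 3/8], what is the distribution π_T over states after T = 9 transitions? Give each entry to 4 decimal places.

t=0: π = [0.1250, 0.5000, 0.3750]
t=1: π = [0.3125, 0.3750, 0.3125]
t=2: π = [0.2500, 0.3438, 0.4063]
t=3: π = [0.2891, 0.3359, 0.3750]
t=4: π = [0.2715, 0.3340, 0.3945]
t=5: π = [0.2808, 0.3335, 0.3857]
t=6: π = [0.2762, 0.3334, 0.3904]
t=7: π = [0.2785, 0.3333, 0.3881]
t=8: π = [0.2774, 0.3333, 0.3893]
t=9: π = [0.2780, 0.3333, 0.3887]

π = [0.2780, 0.3333, 0.3887]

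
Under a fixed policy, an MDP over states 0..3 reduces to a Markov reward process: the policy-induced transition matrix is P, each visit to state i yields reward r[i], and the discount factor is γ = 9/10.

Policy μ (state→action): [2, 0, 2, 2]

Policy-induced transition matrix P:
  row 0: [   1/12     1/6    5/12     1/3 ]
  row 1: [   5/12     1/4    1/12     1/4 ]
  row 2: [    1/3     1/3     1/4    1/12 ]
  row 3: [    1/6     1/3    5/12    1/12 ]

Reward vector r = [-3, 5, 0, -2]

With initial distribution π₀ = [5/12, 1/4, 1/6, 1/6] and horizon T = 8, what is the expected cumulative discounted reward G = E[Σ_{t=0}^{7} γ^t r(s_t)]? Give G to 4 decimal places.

G = 0.4631

t=0: π = [0.4167, 0.2500, 0.1667, 0.1667], E[r] = -0.3333, γ^t·E[r] = -0.333333, running G = -0.333333
t=1: π = [0.2222, 0.2431, 0.3056, 0.2292], E[r] = 0.0903, γ^t·E[r] = 0.081250, running G = -0.252083
t=2: π = [0.2598, 0.2760, 0.2847, 0.1794], E[r] = 0.2419, γ^t·E[r] = 0.195938, running G = -0.056146
t=3: π = [0.2615, 0.2670, 0.2772, 0.1943], E[r] = 0.1621, γ^t·E[r] = 0.118160, running G = 0.062014
t=4: π = [0.2578, 0.2675, 0.2815, 0.1932], E[r] = 0.1776, γ^t·E[r] = 0.116522, running G = 0.178536
t=5: π = [0.2590, 0.2681, 0.2806, 0.1924], E[r] = 0.1787, γ^t·E[r] = 0.105520, running G = 0.284056
t=6: π = [0.2589, 0.2678, 0.2805, 0.1928], E[r] = 0.1771, γ^t·E[r] = 0.094094, running G = 0.378150
t=7: π = [0.2588, 0.2679, 0.2806, 0.1927], E[r] = 0.1775, γ^t·E[r] = 0.084915, running G = 0.463066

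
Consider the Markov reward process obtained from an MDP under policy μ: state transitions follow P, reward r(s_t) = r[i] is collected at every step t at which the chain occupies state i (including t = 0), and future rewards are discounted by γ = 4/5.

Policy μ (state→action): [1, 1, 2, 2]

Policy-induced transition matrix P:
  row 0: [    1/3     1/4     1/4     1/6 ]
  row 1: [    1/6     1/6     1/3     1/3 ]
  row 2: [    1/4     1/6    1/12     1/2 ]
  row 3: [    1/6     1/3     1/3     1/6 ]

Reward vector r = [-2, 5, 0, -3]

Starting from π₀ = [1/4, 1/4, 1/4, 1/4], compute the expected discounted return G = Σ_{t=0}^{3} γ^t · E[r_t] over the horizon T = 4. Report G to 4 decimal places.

t=0: π = [0.2500, 0.2500, 0.2500, 0.2500], E[r] = 0.0000, γ^t·E[r] = 0.000000, running G = 0.000000
t=1: π = [0.2292, 0.2292, 0.2500, 0.2917], E[r] = -0.1875, γ^t·E[r] = -0.150000, running G = -0.150000
t=2: π = [0.2257, 0.2344, 0.2517, 0.2882], E[r] = -0.1441, γ^t·E[r] = -0.092222, running G = -0.242222
t=3: π = [0.2253, 0.2335, 0.2516, 0.2896], E[r] = -0.1519, γ^t·E[r] = -0.077778, running G = -0.320000

G = -0.3200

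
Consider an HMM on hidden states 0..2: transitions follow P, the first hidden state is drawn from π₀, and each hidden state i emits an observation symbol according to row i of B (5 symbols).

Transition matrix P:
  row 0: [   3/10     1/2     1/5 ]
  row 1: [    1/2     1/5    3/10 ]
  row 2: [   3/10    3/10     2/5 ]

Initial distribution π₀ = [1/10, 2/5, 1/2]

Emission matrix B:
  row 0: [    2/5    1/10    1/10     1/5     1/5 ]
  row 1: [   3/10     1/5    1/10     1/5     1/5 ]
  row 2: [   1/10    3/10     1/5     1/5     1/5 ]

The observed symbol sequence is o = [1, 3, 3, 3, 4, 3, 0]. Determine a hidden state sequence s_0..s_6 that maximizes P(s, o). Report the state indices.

path = [2, 1, 0, 1, 0, 1, 0]

t=0: δ = [1.000e-02, 8.000e-02, 1.500e-01]  (obs o_0=1)
t=1: δ = [9.000e-03, 9.000e-03, 1.200e-02]  ψ = [2, 2, 2]  (obs o_1=3)
t=2: δ = [9.000e-04, 9.000e-04, 9.600e-04]  ψ = [1, 0, 2]  (obs o_2=3)
t=3: δ = [9.000e-05, 9.000e-05, 7.680e-05]  ψ = [1, 0, 2]  (obs o_3=3)
t=4: δ = [9.000e-06, 9.000e-06, 6.144e-06]  ψ = [1, 0, 2]  (obs o_4=4)
t=5: δ = [9.000e-07, 9.000e-07, 5.400e-07]  ψ = [1, 0, 1]  (obs o_5=3)
t=6: δ = [1.800e-07, 1.350e-07, 2.700e-08]  ψ = [1, 0, 1]  (obs o_6=0)
backtrack: best end state = 0; path = [2, 1, 0, 1, 0, 1, 0]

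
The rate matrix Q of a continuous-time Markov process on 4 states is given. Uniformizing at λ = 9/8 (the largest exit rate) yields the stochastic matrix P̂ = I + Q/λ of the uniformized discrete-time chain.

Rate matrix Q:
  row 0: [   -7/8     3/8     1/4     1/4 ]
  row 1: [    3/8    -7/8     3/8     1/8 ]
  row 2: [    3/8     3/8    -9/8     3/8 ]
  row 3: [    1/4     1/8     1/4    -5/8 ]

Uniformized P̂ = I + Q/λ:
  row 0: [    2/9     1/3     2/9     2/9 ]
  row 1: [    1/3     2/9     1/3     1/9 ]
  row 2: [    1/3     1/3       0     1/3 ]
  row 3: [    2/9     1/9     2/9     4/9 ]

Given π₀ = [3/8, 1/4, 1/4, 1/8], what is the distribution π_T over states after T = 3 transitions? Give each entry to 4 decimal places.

π = [0.2730, 0.2462, 0.2030, 0.2778]

t=0: π = [0.3750, 0.2500, 0.2500, 0.1250]
t=1: π = [0.2778, 0.2778, 0.1944, 0.2500]
t=2: π = [0.2747, 0.2469, 0.2099, 0.2685]
t=3: π = [0.2730, 0.2462, 0.2030, 0.2778]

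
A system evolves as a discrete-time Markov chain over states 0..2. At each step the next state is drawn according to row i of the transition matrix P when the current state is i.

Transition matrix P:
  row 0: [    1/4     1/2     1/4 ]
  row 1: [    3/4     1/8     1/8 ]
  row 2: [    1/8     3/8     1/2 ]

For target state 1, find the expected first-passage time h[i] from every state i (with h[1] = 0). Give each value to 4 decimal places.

h = [2.1818, 0.0000, 2.5455]

First-step conditioning: h[1] = 0; for i ≠ 1, h[i] = 1 + Σ_k P[i][k]·h[k].
  h[0] = 1 + 1/4·h[0] + 1/4·h[2]
  h[2] = 1 + 1/8·h[0] + 1/2·h[2]
Solving the 2×2 linear system over states ≠ 1 gives exactly h = [24/11, 0, 28/11] (h[1] = 0 is the target).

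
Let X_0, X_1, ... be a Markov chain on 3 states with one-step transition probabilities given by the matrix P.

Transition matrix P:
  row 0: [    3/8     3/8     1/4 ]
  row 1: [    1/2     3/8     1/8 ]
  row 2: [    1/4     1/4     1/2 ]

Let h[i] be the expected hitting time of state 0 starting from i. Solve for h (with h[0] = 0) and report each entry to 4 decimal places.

First-step conditioning: h[0] = 0; for i ≠ 0, h[i] = 1 + Σ_k P[i][k]·h[k].
  h[1] = 1 + 3/8·h[1] + 1/8·h[2]
  h[2] = 1 + 1/4·h[1] + 1/2·h[2]
Solving the 2×2 linear system over states ≠ 0 gives exactly h = [0, 20/9, 28/9] (h[0] = 0 is the target).

h = [0.0000, 2.2222, 3.1111]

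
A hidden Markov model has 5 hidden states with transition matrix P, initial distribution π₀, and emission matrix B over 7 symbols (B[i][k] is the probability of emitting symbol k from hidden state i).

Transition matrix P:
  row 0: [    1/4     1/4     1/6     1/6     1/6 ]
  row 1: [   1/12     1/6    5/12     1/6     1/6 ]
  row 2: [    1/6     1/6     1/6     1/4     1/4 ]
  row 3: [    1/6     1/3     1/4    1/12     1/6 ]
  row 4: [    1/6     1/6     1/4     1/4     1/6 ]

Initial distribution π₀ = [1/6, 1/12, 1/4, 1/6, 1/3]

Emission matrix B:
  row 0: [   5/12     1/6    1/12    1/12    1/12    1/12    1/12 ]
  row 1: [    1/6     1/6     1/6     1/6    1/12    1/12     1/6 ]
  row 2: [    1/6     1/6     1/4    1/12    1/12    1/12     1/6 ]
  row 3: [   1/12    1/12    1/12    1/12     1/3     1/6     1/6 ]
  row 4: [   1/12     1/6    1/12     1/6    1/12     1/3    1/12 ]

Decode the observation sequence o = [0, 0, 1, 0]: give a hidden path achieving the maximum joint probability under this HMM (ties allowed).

path = [0, 0, 0, 0]

t=0: δ = [6.944e-02, 1.389e-02, 4.167e-02, 1.389e-02, 2.778e-02]  (obs o_0=0)
t=1: δ = [7.234e-03, 2.894e-03, 1.929e-03, 9.645e-04, 9.645e-04]  ψ = [0, 0, 0, 0, 0]  (obs o_1=0)
t=2: δ = [3.014e-04, 3.014e-04, 2.009e-04, 1.005e-04, 2.009e-04]  ψ = [0, 0, 0, 0, 0]  (obs o_2=1)
t=3: δ = [3.140e-05, 1.256e-05, 2.093e-05, 4.186e-06, 4.186e-06]  ψ = [0, 0, 1, 0, 0]  (obs o_3=0)
backtrack: best end state = 0; path = [0, 0, 0, 0]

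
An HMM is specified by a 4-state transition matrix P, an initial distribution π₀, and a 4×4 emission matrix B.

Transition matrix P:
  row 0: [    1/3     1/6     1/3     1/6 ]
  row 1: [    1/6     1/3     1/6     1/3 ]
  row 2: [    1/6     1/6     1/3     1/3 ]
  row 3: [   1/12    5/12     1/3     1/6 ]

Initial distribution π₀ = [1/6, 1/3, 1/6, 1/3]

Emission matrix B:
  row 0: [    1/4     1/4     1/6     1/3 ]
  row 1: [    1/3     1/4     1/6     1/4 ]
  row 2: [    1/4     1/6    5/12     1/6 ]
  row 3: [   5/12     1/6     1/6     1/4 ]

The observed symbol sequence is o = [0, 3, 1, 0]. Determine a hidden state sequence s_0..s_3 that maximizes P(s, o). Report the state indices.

path = [3, 1, 1, 3]

t=0: δ = [4.167e-02, 1.111e-01, 4.167e-02, 1.389e-01]  (obs o_0=0)
t=1: δ = [6.173e-03, 1.447e-02, 7.716e-03, 9.259e-03]  ψ = [1, 3, 3, 1]  (obs o_1=3)
t=2: δ = [6.028e-04, 1.206e-03, 5.144e-04, 8.038e-04]  ψ = [1, 1, 3, 1]  (obs o_2=1)
t=3: δ = [5.023e-05, 1.340e-04, 6.698e-05, 1.674e-04]  ψ = [0, 1, 3, 1]  (obs o_3=0)
backtrack: best end state = 3; path = [3, 1, 1, 3]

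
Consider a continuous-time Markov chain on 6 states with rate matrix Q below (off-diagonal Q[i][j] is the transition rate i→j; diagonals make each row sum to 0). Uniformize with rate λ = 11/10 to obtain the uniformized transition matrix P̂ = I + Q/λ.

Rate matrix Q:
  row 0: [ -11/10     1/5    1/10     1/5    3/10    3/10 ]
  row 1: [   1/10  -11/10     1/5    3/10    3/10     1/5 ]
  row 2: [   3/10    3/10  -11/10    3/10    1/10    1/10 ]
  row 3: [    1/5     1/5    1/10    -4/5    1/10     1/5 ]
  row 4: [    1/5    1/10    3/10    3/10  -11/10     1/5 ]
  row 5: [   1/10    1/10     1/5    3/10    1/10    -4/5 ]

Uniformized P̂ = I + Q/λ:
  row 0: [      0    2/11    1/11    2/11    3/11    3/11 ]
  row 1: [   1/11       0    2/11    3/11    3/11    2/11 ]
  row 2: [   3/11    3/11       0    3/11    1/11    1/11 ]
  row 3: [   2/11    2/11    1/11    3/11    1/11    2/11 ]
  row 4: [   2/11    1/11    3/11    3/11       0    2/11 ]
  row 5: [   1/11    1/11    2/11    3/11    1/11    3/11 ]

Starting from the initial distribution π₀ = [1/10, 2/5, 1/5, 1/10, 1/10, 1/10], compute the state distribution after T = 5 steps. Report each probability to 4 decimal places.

t=0: π = [0.1000, 0.4000, 0.2000, 0.1000, 0.1000, 0.1000]
t=1: π = [0.1364, 0.1091, 0.1364, 0.2636, 0.1727, 0.1818]
t=2: π = [0.1430, 0.1421, 0.1364, 0.2603, 0.1198, 0.1983]
t=3: π = [0.1373, 0.1394, 0.1313, 0.2597, 0.1319, 0.2005]
t=4: π = [0.1379, 0.1382, 0.1339, 0.2602, 0.1292, 0.2006]
t=5: π = [0.1381, 0.1389, 0.1330, 0.2602, 0.1294, 0.2004]

π = [0.1381, 0.1389, 0.1330, 0.2602, 0.1294, 0.2004]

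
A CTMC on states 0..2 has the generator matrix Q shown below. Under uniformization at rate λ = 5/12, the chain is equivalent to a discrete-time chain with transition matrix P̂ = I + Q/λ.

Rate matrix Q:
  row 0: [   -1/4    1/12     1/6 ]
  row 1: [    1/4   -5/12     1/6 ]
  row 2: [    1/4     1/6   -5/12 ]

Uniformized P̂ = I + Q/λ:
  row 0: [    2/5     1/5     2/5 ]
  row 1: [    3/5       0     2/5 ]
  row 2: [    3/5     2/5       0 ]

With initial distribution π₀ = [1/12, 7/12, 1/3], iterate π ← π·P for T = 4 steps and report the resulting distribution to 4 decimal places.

π = [0.4993, 0.2137, 0.2869]

t=0: π = [0.0833, 0.5833, 0.3333]
t=1: π = [0.5833, 0.1500, 0.2667]
t=2: π = [0.4833, 0.2233, 0.2933]
t=3: π = [0.5033, 0.2140, 0.2827]
t=4: π = [0.4993, 0.2137, 0.2869]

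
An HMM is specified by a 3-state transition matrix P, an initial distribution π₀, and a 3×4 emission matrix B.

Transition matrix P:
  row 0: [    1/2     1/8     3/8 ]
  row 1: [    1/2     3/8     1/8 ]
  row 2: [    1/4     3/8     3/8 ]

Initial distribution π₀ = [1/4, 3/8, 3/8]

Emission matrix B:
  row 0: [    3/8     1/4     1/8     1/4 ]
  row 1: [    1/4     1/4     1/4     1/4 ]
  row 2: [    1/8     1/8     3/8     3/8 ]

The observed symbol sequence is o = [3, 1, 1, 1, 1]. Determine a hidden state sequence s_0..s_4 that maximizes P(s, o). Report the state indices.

t=0: δ = [6.250e-02, 9.375e-02, 1.406e-01]  (obs o_0=3)
t=1: δ = [1.172e-02, 1.318e-02, 6.592e-03]  ψ = [1, 2, 2]  (obs o_1=1)
t=2: δ = [1.648e-03, 1.236e-03, 5.493e-04]  ψ = [1, 1, 0]  (obs o_2=1)
t=3: δ = [2.060e-04, 1.159e-04, 7.725e-05]  ψ = [0, 1, 0]  (obs o_3=1)
t=4: δ = [2.575e-05, 1.086e-05, 9.656e-06]  ψ = [0, 1, 0]  (obs o_4=1)
backtrack: best end state = 0; path = [2, 1, 0, 0, 0]

path = [2, 1, 0, 0, 0]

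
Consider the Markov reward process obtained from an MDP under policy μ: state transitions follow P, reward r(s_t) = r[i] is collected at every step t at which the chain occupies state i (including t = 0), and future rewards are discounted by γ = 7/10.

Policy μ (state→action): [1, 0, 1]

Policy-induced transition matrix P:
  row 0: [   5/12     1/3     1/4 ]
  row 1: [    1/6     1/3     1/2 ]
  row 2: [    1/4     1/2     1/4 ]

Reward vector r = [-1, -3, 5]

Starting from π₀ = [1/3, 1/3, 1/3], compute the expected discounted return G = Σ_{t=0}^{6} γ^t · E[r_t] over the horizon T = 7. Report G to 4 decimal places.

G = 0.9018

t=0: π = [0.3333, 0.3333, 0.3333], E[r] = 0.3333, γ^t·E[r] = 0.333333, running G = 0.333333
t=1: π = [0.2778, 0.3889, 0.3333], E[r] = 0.2222, γ^t·E[r] = 0.155556, running G = 0.488889
t=2: π = [0.2639, 0.3889, 0.3472], E[r] = 0.3056, γ^t·E[r] = 0.149722, running G = 0.638611
t=3: π = [0.2616, 0.3912, 0.3472], E[r] = 0.3009, γ^t·E[r] = 0.103218, running G = 0.741829
t=4: π = [0.2610, 0.3912, 0.3478], E[r] = 0.3044, γ^t·E[r] = 0.073086, running G = 0.814915
t=5: π = [0.2609, 0.3913, 0.3478], E[r] = 0.3042, γ^t·E[r] = 0.051128, running G = 0.866042
t=6: π = [0.2609, 0.3913, 0.3478], E[r] = 0.3043, γ^t·E[r] = 0.035806, running G = 0.901849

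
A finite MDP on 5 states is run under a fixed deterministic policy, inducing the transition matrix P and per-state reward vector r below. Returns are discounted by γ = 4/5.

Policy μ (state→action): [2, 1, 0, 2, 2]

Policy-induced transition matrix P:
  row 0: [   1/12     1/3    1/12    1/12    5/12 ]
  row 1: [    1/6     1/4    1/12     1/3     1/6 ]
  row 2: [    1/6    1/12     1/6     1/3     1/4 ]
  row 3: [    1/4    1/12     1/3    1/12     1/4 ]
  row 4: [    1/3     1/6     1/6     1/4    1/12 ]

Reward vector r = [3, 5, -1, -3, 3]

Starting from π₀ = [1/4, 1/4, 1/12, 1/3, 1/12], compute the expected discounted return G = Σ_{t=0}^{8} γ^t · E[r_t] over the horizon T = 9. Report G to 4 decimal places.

t=0: π = [0.2500, 0.2500, 0.0833, 0.3333, 0.0833], E[r] = 1.1667, γ^t·E[r] = 1.166667, running G = 1.166667
t=1: π = [0.1875, 0.1944, 0.1806, 0.1806, 0.2569], E[r] = 1.5833, γ^t·E[r] = 1.266667, running G = 2.433333
t=2: π = [0.2089, 0.1840, 0.1649, 0.2199, 0.2222], E[r] = 1.3889, γ^t·E[r] = 0.888889, running G = 3.322222
t=3: π = [0.2046, 0.1848, 0.1706, 0.2076, 0.2324], E[r] = 1.4416, γ^t·E[r] = 0.738074, running G = 4.060296
t=4: π = [0.2057, 0.1847, 0.1688, 0.2109, 0.2300], E[r] = 1.4286, γ^t·E[r] = 0.585149, running G = 4.645445
t=5: π = [0.2054, 0.1847, 0.1693, 0.2100, 0.2306], E[r] = 1.4320, γ^t·E[r] = 0.469248, running G = 5.114693
t=6: π = [0.2055, 0.1847, 0.1692, 0.2103, 0.2304], E[r] = 1.4312, γ^t·E[r] = 0.375180, running G = 5.489873
t=7: π = [0.2055, 0.1847, 0.1692, 0.2102, 0.2305], E[r] = 1.4314, γ^t·E[r] = 0.300185, running G = 5.790058
t=8: π = [0.2055, 0.1847, 0.1692, 0.2102, 0.2304], E[r] = 1.4314, γ^t·E[r] = 0.240141, running G = 6.030199

G = 6.0302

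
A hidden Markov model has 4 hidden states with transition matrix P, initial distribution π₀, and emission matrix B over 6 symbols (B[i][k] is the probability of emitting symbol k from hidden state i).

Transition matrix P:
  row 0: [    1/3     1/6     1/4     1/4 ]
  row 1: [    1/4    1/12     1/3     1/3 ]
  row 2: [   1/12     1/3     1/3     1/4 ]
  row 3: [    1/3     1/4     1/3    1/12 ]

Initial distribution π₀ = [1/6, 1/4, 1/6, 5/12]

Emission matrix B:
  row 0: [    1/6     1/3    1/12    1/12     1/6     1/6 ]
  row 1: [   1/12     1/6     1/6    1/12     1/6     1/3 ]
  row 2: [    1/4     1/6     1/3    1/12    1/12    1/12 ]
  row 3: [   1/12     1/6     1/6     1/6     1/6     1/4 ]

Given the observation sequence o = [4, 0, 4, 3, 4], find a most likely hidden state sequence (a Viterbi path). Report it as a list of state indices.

t=0: δ = [2.778e-02, 4.167e-02, 1.389e-02, 6.944e-02]  (obs o_0=4)
t=1: δ = [3.858e-03, 1.447e-03, 5.787e-03, 1.157e-03]  ψ = [3, 3, 3, 1]  (obs o_1=0)
t=2: δ = [2.143e-04, 3.215e-04, 1.608e-04, 2.411e-04]  ψ = [0, 2, 2, 2]  (obs o_2=4)
t=3: δ = [6.698e-06, 5.023e-06, 8.931e-06, 1.786e-05]  ψ = [1, 3, 1, 1]  (obs o_3=3)
t=4: δ = [9.923e-07, 7.442e-07, 4.961e-07, 3.721e-07]  ψ = [3, 3, 3, 2]  (obs o_4=4)
backtrack: best end state = 0; path = [3, 2, 1, 3, 0]

path = [3, 2, 1, 3, 0]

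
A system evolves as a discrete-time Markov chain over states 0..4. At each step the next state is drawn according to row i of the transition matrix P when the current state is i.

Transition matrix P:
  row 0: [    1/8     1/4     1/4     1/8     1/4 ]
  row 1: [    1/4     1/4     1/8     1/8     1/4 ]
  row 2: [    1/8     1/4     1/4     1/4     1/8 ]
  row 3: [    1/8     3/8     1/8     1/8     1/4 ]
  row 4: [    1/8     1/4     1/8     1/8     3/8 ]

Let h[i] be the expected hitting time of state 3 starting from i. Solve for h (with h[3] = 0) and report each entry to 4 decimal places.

First-step conditioning: h[3] = 0; for i ≠ 3, h[i] = 1 + Σ_k P[i][k]·h[k].
  h[0] = 1 + 1/8·h[0] + 1/4·h[1] + 1/4·h[2] + 1/4·h[4]
  h[1] = 1 + 1/4·h[0] + 1/4·h[1] + 1/8·h[2] + 1/4·h[4]
  h[2] = 1 + 1/8·h[0] + 1/4·h[1] + 1/4·h[2] + 1/8·h[4]
  h[4] = 1 + 1/8·h[0] + 1/4·h[1] + 1/8·h[2] + 3/8·h[4]
Solving the 4×4 linear system over states ≠ 3 gives exactly h = [1760/261, 596/87, 512/87, 0, 1792/261] (h[3] = 0 is the target).

h = [6.7433, 6.8506, 5.8851, 0.0000, 6.8659]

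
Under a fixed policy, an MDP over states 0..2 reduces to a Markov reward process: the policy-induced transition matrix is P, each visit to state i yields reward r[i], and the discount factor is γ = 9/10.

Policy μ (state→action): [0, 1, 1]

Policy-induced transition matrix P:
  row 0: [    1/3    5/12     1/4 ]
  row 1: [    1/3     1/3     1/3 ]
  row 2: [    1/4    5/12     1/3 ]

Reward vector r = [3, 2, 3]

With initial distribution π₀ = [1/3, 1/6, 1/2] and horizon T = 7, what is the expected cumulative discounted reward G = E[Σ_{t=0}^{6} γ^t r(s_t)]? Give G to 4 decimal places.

t=0: π = [0.3333, 0.1667, 0.5000], E[r] = 2.8333, γ^t·E[r] = 2.833333, running G = 2.833333
t=1: π = [0.2917, 0.4028, 0.3056], E[r] = 2.5972, γ^t·E[r] = 2.337500, running G = 5.170833
t=2: π = [0.3079, 0.3831, 0.3090], E[r] = 2.6169, γ^t·E[r] = 2.119688, running G = 7.290521
t=3: π = [0.3076, 0.3847, 0.3077], E[r] = 2.6153, γ^t·E[r] = 1.906523, running G = 9.197044
t=4: π = [0.3077, 0.3846, 0.3077], E[r] = 2.6154, γ^t·E[r] = 1.715961, running G = 10.913005
t=5: π = [0.3077, 0.3846, 0.3077], E[r] = 2.6154, γ^t·E[r] = 1.544358, running G = 12.457363
t=6: π = [0.3077, 0.3846, 0.3077], E[r] = 2.6154, γ^t·E[r] = 1.389923, running G = 13.847286

G = 13.8473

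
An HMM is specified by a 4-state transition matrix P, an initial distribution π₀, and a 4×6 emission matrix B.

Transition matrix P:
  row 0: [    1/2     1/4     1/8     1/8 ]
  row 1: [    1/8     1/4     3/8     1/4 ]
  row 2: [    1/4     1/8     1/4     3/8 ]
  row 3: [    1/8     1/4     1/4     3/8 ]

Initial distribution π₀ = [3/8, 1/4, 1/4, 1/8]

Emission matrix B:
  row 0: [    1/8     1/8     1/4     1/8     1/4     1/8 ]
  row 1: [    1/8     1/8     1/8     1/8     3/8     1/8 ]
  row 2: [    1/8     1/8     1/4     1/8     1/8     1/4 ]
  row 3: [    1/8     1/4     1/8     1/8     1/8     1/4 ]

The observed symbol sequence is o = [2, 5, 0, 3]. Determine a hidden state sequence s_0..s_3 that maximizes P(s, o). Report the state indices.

t=0: δ = [9.375e-02, 3.125e-02, 6.250e-02, 1.562e-02]  (obs o_0=2)
t=1: δ = [5.859e-03, 2.930e-03, 3.906e-03, 5.859e-03]  ψ = [0, 0, 2, 2]  (obs o_1=5)
t=2: δ = [3.662e-04, 1.831e-04, 1.831e-04, 2.747e-04]  ψ = [0, 0, 3, 3]  (obs o_2=0)
t=3: δ = [2.289e-05, 1.144e-05, 8.583e-06, 1.287e-05]  ψ = [0, 0, 1, 3]  (obs o_3=3)
backtrack: best end state = 0; path = [0, 0, 0, 0]

path = [0, 0, 0, 0]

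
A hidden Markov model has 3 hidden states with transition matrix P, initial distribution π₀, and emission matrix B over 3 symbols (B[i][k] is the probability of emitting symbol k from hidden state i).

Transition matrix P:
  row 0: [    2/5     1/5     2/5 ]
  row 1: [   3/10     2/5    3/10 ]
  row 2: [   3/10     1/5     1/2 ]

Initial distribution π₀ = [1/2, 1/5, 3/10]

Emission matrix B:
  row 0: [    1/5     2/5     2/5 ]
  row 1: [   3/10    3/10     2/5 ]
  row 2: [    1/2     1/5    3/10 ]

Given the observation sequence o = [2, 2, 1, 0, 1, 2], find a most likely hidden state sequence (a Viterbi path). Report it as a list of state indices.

t=0: δ = [2.000e-01, 8.000e-02, 9.000e-02]  (obs o_0=2)
t=1: δ = [3.200e-02, 1.600e-02, 2.400e-02]  ψ = [0, 0, 0]  (obs o_1=2)
t=2: δ = [5.120e-03, 1.920e-03, 2.560e-03]  ψ = [0, 0, 0]  (obs o_2=1)
t=3: δ = [4.096e-04, 3.072e-04, 1.024e-03]  ψ = [0, 0, 0]  (obs o_3=0)
t=4: δ = [1.229e-04, 6.144e-05, 1.024e-04]  ψ = [2, 2, 2]  (obs o_4=1)
t=5: δ = [1.966e-05, 9.830e-06, 1.536e-05]  ψ = [0, 0, 2]  (obs o_5=2)
backtrack: best end state = 0; path = [0, 0, 0, 2, 0, 0]

path = [0, 0, 0, 2, 0, 0]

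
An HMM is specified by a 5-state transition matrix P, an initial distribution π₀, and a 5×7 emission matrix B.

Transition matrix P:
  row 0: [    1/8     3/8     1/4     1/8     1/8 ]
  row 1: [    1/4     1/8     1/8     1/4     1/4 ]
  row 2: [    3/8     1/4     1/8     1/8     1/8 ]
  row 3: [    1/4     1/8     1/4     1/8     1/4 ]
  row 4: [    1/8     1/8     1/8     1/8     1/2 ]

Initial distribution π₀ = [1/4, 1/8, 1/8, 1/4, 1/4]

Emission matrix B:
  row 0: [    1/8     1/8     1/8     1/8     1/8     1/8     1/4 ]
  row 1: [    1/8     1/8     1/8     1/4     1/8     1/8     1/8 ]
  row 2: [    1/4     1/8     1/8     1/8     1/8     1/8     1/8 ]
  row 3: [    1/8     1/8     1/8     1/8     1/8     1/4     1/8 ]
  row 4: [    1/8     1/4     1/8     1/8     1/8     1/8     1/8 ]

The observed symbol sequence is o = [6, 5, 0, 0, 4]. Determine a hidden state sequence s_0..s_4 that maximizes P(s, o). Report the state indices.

t=0: δ = [6.250e-02, 1.562e-02, 1.562e-02, 3.125e-02, 3.125e-02]  (obs o_0=6)
t=1: δ = [9.766e-04, 2.930e-03, 1.953e-03, 1.953e-03, 1.953e-03]  ψ = [0, 0, 0, 0, 4]  (obs o_1=5)
t=2: δ = [9.155e-05, 6.104e-05, 1.221e-04, 9.155e-05, 1.221e-04]  ψ = [1, 2, 3, 1, 4]  (obs o_2=0)
t=3: δ = [5.722e-06, 4.292e-06, 5.722e-06, 1.907e-06, 7.629e-06]  ψ = [2, 0, 0, 1, 4]  (obs o_3=0)
t=4: δ = [2.682e-07, 2.682e-07, 1.788e-07, 1.341e-07, 4.768e-07]  ψ = [2, 0, 0, 1, 4]  (obs o_4=4)
backtrack: best end state = 4; path = [4, 4, 4, 4, 4]

path = [4, 4, 4, 4, 4]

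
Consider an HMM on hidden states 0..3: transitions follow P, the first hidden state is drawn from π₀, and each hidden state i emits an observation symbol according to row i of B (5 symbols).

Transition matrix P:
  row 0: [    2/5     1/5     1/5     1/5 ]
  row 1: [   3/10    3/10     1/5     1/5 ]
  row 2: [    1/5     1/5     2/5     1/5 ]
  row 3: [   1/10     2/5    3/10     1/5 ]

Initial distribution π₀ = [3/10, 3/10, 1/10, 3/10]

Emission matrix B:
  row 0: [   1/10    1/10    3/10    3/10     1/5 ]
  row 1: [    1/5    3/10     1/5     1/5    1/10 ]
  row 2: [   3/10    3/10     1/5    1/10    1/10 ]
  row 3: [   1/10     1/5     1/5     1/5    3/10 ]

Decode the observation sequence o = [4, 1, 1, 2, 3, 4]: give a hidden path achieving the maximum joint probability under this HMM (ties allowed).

path = [3, 1, 1, 0, 0, 0]

t=0: δ = [6.000e-02, 3.000e-02, 1.000e-02, 9.000e-02]  (obs o_0=4)
t=1: δ = [2.400e-03, 1.080e-02, 8.100e-03, 3.600e-03]  ψ = [0, 3, 3, 3]  (obs o_1=1)
t=2: δ = [3.240e-04, 9.720e-04, 9.720e-04, 4.320e-04]  ψ = [1, 1, 2, 1]  (obs o_2=1)
t=3: δ = [8.748e-05, 5.832e-05, 7.776e-05, 3.888e-05]  ψ = [1, 1, 2, 1]  (obs o_3=2)
t=4: δ = [1.050e-05, 3.499e-06, 3.110e-06, 3.499e-06]  ψ = [0, 0, 2, 0]  (obs o_4=3)
t=5: δ = [8.398e-07, 2.100e-07, 2.100e-07, 6.299e-07]  ψ = [0, 0, 0, 0]  (obs o_5=4)
backtrack: best end state = 0; path = [3, 1, 1, 0, 0, 0]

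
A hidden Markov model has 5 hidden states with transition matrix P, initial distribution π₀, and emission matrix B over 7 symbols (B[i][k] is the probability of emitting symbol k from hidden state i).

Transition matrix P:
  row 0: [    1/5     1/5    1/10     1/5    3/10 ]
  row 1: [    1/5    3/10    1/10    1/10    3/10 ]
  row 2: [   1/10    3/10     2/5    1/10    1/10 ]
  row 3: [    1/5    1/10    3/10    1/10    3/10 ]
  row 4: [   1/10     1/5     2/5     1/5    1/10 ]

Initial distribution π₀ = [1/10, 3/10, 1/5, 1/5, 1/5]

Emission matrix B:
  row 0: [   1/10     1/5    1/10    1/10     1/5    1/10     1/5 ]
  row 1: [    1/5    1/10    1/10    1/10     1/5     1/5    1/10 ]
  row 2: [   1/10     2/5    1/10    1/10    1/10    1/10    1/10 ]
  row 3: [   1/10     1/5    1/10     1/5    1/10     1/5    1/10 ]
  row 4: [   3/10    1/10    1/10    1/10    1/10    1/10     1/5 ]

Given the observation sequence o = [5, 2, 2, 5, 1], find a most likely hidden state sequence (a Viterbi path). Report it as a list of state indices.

path = [1, 4, 2, 2, 2]

t=0: δ = [1.000e-02, 6.000e-02, 2.000e-02, 4.000e-02, 2.000e-02]  (obs o_0=5)
t=1: δ = [1.200e-03, 1.800e-03, 1.200e-03, 6.000e-04, 1.800e-03]  ψ = [1, 1, 3, 1, 1]  (obs o_1=2)
t=2: δ = [3.600e-05, 5.400e-05, 7.200e-05, 3.600e-05, 5.400e-05]  ψ = [1, 1, 4, 4, 1]  (obs o_2=2)
t=3: δ = [1.080e-06, 4.320e-06, 2.880e-06, 2.160e-06, 1.620e-06]  ψ = [1, 2, 2, 4, 1]  (obs o_3=5)
t=4: δ = [1.728e-07, 1.296e-07, 4.608e-07, 8.640e-08, 1.296e-07]  ψ = [1, 1, 2, 1, 1]  (obs o_4=1)
backtrack: best end state = 2; path = [1, 4, 2, 2, 2]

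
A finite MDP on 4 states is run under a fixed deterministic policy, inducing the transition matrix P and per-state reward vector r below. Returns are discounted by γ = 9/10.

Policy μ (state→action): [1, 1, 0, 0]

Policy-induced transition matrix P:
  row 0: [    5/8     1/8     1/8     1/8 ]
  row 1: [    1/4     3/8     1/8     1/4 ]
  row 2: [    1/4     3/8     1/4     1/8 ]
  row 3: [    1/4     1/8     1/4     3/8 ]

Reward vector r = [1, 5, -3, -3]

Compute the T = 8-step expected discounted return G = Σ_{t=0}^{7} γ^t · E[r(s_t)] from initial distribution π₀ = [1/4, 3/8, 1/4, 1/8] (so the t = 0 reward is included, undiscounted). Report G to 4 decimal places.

t=0: π = [0.2500, 0.3750, 0.2500, 0.1250], E[r] = 1.0000, γ^t·E[r] = 1.000000, running G = 1.000000
t=1: π = [0.3438, 0.2813, 0.1719, 0.2031], E[r] = 0.6250, γ^t·E[r] = 0.562500, running G = 1.562500
t=2: π = [0.3789, 0.2383, 0.1719, 0.2109], E[r] = 0.4219, γ^t·E[r] = 0.341719, running G = 1.904219
t=3: π = [0.3921, 0.2275, 0.1729, 0.2075], E[r] = 0.3887, γ^t·E[r] = 0.283342, running G = 2.187561
t=4: π = [0.3970, 0.2251, 0.1725, 0.2053], E[r] = 0.3889, γ^t·E[r] = 0.255168, running G = 2.442728
t=5: π = [0.3989, 0.2244, 0.1722, 0.2045], E[r] = 0.3908, γ^t·E[r] = 0.230786, running G = 2.673515
t=6: π = [0.3996, 0.2242, 0.1721, 0.2042], E[r] = 0.3916, γ^t·E[r] = 0.208123, running G = 2.881638
t=7: π = [0.3998, 0.2241, 0.1720, 0.2041], E[r] = 0.3919, γ^t·E[r] = 0.187431, running G = 3.069069

G = 3.0691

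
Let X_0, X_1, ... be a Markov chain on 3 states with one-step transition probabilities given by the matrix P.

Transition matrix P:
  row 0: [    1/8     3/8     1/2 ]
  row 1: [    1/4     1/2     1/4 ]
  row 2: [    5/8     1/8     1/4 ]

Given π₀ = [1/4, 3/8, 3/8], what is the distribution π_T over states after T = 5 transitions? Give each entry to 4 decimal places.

t=0: π = [0.2500, 0.3750, 0.3750]
t=1: π = [0.3594, 0.3281, 0.3125]
t=2: π = [0.3223, 0.3379, 0.3398]
t=3: π = [0.3372, 0.3323, 0.3306]
t=4: π = [0.3318, 0.3339, 0.3343]
t=5: π = [0.3339, 0.3332, 0.3330]

π = [0.3339, 0.3332, 0.3330]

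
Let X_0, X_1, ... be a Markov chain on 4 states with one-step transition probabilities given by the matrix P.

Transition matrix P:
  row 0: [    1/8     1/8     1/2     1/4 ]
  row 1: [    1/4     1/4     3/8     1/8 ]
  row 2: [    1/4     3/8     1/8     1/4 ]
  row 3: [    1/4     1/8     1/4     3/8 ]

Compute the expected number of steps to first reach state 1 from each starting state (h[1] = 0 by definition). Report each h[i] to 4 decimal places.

h = [4.9280, 0.0000, 4.0320, 5.1840]

First-step conditioning: h[1] = 0; for i ≠ 1, h[i] = 1 + Σ_k P[i][k]·h[k].
  h[0] = 1 + 1/8·h[0] + 1/2·h[2] + 1/4·h[3]
  h[2] = 1 + 1/4·h[0] + 1/8·h[2] + 1/4·h[3]
  h[3] = 1 + 1/4·h[0] + 1/4·h[2] + 3/8·h[3]
Solving the 3×3 linear system over states ≠ 1 gives exactly h = [616/125, 0, 504/125, 648/125] (h[1] = 0 is the target).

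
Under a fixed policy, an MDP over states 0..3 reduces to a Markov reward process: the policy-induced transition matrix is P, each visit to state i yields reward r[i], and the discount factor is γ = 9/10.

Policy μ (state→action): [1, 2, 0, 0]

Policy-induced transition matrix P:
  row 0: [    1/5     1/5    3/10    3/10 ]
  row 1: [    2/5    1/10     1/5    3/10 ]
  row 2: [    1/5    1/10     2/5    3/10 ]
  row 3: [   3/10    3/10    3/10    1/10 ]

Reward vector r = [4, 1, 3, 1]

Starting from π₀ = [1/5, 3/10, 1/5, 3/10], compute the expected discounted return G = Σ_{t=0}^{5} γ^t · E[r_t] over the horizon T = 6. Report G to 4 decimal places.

t=0: π = [0.2000, 0.3000, 0.2000, 0.3000], E[r] = 2.0000, γ^t·E[r] = 2.000000, running G = 2.000000
t=1: π = [0.2900, 0.1800, 0.2900, 0.2400], E[r] = 2.4500, γ^t·E[r] = 2.205000, running G = 4.205000
t=2: π = [0.2600, 0.1770, 0.3110, 0.2520], E[r] = 2.4020, γ^t·E[r] = 1.945620, running G = 6.150620
t=3: π = [0.2606, 0.1764, 0.3134, 0.2496], E[r] = 2.4086, γ^t·E[r] = 1.755869, running G = 7.906489
t=4: π = [0.2602, 0.1760, 0.3137, 0.2501], E[r] = 2.4081, γ^t·E[r] = 1.579968, running G = 9.486457
t=5: π = [0.2602, 0.1760, 0.3138, 0.2500], E[r] = 2.4082, γ^t·E[r] = 1.421992, running G = 10.908449

G = 10.9084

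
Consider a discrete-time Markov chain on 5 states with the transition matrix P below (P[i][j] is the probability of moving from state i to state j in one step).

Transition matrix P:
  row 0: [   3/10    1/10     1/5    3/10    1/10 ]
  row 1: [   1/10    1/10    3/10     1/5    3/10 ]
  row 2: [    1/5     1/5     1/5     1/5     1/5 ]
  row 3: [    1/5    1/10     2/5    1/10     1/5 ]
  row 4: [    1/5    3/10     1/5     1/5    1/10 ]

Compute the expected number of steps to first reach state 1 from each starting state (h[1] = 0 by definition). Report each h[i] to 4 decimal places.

h = [6.5116, 0.0000, 5.7558, 6.2791, 5.2326]

First-step conditioning: h[1] = 0; for i ≠ 1, h[i] = 1 + Σ_k P[i][k]·h[k].
  h[0] = 1 + 3/10·h[0] + 1/5·h[2] + 3/10·h[3] + 1/10·h[4]
  h[2] = 1 + 1/5·h[0] + 1/5·h[2] + 1/5·h[3] + 1/5·h[4]
  h[3] = 1 + 1/5·h[0] + 2/5·h[2] + 1/10·h[3] + 1/5·h[4]
  h[4] = 1 + 1/5·h[0] + 1/5·h[2] + 1/5·h[3] + 1/10·h[4]
Solving the 4×4 linear system over states ≠ 1 gives exactly h = [280/43, 0, 495/86, 270/43, 225/43] (h[1] = 0 is the target).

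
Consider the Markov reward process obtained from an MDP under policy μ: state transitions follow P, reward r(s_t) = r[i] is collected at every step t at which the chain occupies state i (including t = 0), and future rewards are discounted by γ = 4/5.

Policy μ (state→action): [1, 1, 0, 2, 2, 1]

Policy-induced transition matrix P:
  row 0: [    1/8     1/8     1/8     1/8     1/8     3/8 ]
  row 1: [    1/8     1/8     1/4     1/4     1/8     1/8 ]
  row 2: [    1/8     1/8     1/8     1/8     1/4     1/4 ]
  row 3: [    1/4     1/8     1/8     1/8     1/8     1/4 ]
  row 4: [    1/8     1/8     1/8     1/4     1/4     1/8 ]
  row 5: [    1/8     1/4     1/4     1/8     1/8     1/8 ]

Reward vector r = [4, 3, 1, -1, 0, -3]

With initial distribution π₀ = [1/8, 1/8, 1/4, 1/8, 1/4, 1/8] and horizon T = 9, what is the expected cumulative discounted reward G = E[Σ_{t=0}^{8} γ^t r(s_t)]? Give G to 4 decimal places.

G = 2.0004

t=0: π = [0.1250, 0.1250, 0.2500, 0.1250, 0.2500, 0.1250], E[r] = 0.6250, γ^t·E[r] = 0.625000, running G = 0.625000
t=1: π = [0.1406, 0.1406, 0.1563, 0.1719, 0.1875, 0.2031], E[r] = 0.3594, γ^t·E[r] = 0.287500, running G = 0.912500
t=2: π = [0.1465, 0.1504, 0.1680, 0.1660, 0.1680, 0.2012], E[r] = 0.4355, γ^t·E[r] = 0.278750, running G = 1.191250
t=3: π = [0.1458, 0.1501, 0.1689, 0.1648, 0.1670, 0.2034], E[r] = 0.4275, γ^t·E[r] = 0.218875, running G = 1.410125
t=4: π = [0.1456, 0.1504, 0.1692, 0.1646, 0.1670, 0.2032], E[r] = 0.4287, γ^t·E[r] = 0.175613, running G = 1.585738
t=5: π = [0.1456, 0.1504, 0.1692, 0.1647, 0.1670, 0.2031], E[r] = 0.4286, γ^t·E[r] = 0.140456, running G = 1.726194
t=6: π = [0.1456, 0.1504, 0.1692, 0.1647, 0.1670, 0.2031], E[r] = 0.4286, γ^t·E[r] = 0.112365, running G = 1.838558
t=7: π = [0.1456, 0.1504, 0.1692, 0.1647, 0.1670, 0.2031], E[r] = 0.4286, γ^t·E[r] = 0.089891, running G = 1.928450
t=8: π = [0.1456, 0.1504, 0.1692, 0.1647, 0.1670, 0.2031], E[r] = 0.4286, γ^t·E[r] = 0.071913, running G = 2.000363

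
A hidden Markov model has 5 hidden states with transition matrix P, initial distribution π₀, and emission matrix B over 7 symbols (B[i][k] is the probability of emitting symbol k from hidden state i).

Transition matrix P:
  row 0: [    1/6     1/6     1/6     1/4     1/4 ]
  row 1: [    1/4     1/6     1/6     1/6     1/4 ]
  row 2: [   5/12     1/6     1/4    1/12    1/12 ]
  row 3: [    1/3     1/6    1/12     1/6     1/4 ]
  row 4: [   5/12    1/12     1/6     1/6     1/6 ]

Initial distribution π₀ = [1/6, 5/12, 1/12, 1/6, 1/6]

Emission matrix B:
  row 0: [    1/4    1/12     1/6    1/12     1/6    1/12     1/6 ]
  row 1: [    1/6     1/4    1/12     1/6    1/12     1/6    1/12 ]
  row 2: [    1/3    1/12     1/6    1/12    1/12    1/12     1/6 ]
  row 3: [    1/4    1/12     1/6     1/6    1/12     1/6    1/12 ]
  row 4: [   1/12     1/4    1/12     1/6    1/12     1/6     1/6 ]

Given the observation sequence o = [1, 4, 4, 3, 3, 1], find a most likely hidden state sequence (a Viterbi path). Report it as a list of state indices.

path = [1, 4, 0, 4, 0, 4]

t=0: δ = [1.389e-02, 1.042e-01, 6.944e-03, 1.389e-02, 4.167e-02]  (obs o_0=1)
t=1: δ = [4.340e-03, 1.447e-03, 1.447e-03, 1.447e-03, 2.170e-03]  ψ = [1, 1, 1, 1, 1]  (obs o_1=4)
t=2: δ = [1.507e-04, 6.028e-05, 6.028e-05, 9.042e-05, 9.042e-05]  ψ = [4, 0, 0, 0, 0]  (obs o_2=4)
t=3: δ = [3.140e-06, 4.186e-06, 2.093e-06, 6.279e-06, 6.279e-06]  ψ = [4, 0, 0, 0, 0]  (obs o_3=3)
t=4: δ = [2.180e-07, 1.744e-07, 8.721e-08, 1.744e-07, 2.616e-07]  ψ = [4, 3, 4, 3, 3]  (obs o_4=3)
t=5: δ = [9.085e-09, 9.085e-09, 3.634e-09, 4.542e-09, 1.363e-08]  ψ = [4, 0, 4, 0, 0]  (obs o_5=1)
backtrack: best end state = 4; path = [1, 4, 0, 4, 0, 4]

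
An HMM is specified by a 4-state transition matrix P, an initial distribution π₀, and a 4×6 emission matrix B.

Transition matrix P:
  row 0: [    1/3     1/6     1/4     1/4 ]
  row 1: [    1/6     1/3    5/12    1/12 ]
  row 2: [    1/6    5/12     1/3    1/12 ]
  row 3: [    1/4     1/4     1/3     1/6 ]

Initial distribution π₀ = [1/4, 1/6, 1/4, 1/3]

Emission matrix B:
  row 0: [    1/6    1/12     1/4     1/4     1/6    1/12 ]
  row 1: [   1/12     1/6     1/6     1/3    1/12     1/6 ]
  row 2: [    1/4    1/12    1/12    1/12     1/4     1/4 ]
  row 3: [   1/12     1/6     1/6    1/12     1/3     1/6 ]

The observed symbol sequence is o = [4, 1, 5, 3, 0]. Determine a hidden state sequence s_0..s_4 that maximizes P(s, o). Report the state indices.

path = [3, 1, 2, 1, 2]

t=0: δ = [4.167e-02, 1.389e-02, 6.250e-02, 1.111e-01]  (obs o_0=4)
t=1: δ = [2.315e-03, 4.630e-03, 3.086e-03, 3.086e-03]  ψ = [3, 3, 3, 3]  (obs o_1=1)
t=2: δ = [6.430e-05, 2.572e-04, 4.823e-04, 9.645e-05]  ψ = [0, 1, 1, 0]  (obs o_2=5)
t=3: δ = [2.009e-05, 6.698e-05, 1.340e-05, 3.349e-06]  ψ = [2, 2, 2, 2]  (obs o_3=3)
t=4: δ = [1.861e-06, 1.861e-06, 6.977e-06, 4.651e-07]  ψ = [1, 1, 1, 1]  (obs o_4=0)
backtrack: best end state = 2; path = [3, 1, 2, 1, 2]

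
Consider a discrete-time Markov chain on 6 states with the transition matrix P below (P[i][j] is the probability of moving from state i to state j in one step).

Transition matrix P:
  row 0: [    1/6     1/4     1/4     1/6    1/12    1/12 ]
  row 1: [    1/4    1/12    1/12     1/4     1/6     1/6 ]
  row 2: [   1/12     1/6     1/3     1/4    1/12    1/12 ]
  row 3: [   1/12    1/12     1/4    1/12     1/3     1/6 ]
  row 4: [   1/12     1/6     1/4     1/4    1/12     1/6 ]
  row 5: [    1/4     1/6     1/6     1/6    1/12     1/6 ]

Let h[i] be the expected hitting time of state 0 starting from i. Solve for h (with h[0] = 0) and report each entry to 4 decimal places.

h = [0.0000, 6.4467, 7.7575, 7.7255, 7.6402, 6.3500]

First-step conditioning: h[0] = 0; for i ≠ 0, h[i] = 1 + Σ_k P[i][k]·h[k].
  h[1] = 1 + 1/12·h[1] + 1/12·h[2] + 1/4·h[3] + 1/6·h[4] + 1/6·h[5]
  h[2] = 1 + 1/6·h[1] + 1/3·h[2] + 1/4·h[3] + 1/12·h[4] + 1/12·h[5]
  h[3] = 1 + 1/12·h[1] + 1/4·h[2] + 1/12·h[3] + 1/3·h[4] + 1/6·h[5]
  h[4] = 1 + 1/6·h[1] + 1/4·h[2] + 1/4·h[3] + 1/12·h[4] + 1/6·h[5]
  h[5] = 1 + 1/6·h[1] + 1/6·h[2] + 1/6·h[3] + 1/12·h[4] + 1/6·h[5]
Solving the 5×5 linear system over states ≠ 0 gives exactly h = [0, 60348/9361, 72618/9361, 72318/9361, 71520/9361, 59442/9361] (h[0] = 0 is the target).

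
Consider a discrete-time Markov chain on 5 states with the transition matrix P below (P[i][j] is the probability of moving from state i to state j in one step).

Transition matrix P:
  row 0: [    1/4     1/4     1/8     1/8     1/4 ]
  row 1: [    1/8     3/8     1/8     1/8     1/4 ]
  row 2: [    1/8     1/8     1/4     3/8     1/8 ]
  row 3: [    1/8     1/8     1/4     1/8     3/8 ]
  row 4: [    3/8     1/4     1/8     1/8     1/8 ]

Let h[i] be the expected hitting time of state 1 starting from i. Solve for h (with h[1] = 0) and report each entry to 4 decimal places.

First-step conditioning: h[1] = 0; for i ≠ 1, h[i] = 1 + Σ_k P[i][k]·h[k].
  h[0] = 1 + 1/4·h[0] + 1/8·h[2] + 1/8·h[3] + 1/4·h[4]
  h[2] = 1 + 1/8·h[0] + 1/4·h[2] + 3/8·h[3] + 1/8·h[4]
  h[3] = 1 + 1/8·h[0] + 1/4·h[2] + 1/8·h[3] + 3/8·h[4]
  h[4] = 1 + 3/8·h[0] + 1/8·h[2] + 1/8·h[3] + 1/8·h[4]
Solving the 4×4 linear system over states ≠ 1 gives exactly h = [24/5, 0, 256/45, 248/45, 24/5] (h[1] = 0 is the target).

h = [4.8000, 0.0000, 5.6889, 5.5111, 4.8000]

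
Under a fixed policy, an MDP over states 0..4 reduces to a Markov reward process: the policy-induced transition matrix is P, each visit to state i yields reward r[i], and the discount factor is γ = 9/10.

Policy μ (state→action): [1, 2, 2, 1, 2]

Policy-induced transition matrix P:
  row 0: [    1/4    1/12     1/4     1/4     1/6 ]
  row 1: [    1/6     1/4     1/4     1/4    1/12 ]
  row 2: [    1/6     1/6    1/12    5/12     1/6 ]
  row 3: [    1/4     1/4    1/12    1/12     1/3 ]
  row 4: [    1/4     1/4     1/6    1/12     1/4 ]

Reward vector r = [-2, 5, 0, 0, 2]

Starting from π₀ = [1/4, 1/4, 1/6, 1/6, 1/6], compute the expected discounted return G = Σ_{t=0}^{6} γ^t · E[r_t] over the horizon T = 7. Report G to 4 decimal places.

t=0: π = [0.2500, 0.2500, 0.1667, 0.1667, 0.1667], E[r] = 1.0833, γ^t·E[r] = 1.083333, running G = 1.083333
t=1: π = [0.2153, 0.1944, 0.1806, 0.2222, 0.1875], E[r] = 0.9167, γ^t·E[r] = 0.825000, running G = 1.908333
t=2: π = [0.2188, 0.1991, 0.1672, 0.2118, 0.2031], E[r] = 0.9641, γ^t·E[r] = 0.780938, running G = 2.689271
t=3: π = [0.2195, 0.1996, 0.1699, 0.2087, 0.2023], E[r] = 0.9637, γ^t·E[r] = 0.702527, running G = 3.391798
t=4: π = [0.2192, 0.1993, 0.1700, 0.2098, 0.2017], E[r] = 0.9613, γ^t·E[r] = 0.630679, running G = 4.022478
t=5: π = [0.2192, 0.1993, 0.1699, 0.2098, 0.2018], E[r] = 0.9617, γ^t·E[r] = 0.567875, running G = 4.590352
t=6: π = [0.2192, 0.1993, 0.1699, 0.2097, 0.2018], E[r] = 0.9617, γ^t·E[r] = 0.511105, running G = 5.101457

G = 5.1015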